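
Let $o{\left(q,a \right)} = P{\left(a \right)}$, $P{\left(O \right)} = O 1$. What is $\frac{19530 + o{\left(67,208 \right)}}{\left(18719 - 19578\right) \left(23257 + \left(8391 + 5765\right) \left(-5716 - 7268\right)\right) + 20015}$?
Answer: $\frac{139}{1111729114} \approx 1.2503 \cdot 10^{-7}$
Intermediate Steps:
$P{\left(O \right)} = O$
$o{\left(q,a \right)} = a$
$\frac{19530 + o{\left(67,208 \right)}}{\left(18719 - 19578\right) \left(23257 + \left(8391 + 5765\right) \left(-5716 - 7268\right)\right) + 20015} = \frac{19530 + 208}{\left(18719 - 19578\right) \left(23257 + \left(8391 + 5765\right) \left(-5716 - 7268\right)\right) + 20015} = \frac{19738}{- 859 \left(23257 + 14156 \left(-12984\right)\right) + 20015} = \frac{19738}{- 859 \left(23257 - 183801504\right) + 20015} = \frac{19738}{\left(-859\right) \left(-183778247\right) + 20015} = \frac{19738}{157865514173 + 20015} = \frac{19738}{157865534188} = 19738 \cdot \frac{1}{157865534188} = \frac{139}{1111729114}$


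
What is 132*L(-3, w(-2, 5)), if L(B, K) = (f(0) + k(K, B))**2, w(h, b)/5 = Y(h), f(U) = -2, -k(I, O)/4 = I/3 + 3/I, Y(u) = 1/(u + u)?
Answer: 850124/75 ≈ 11335.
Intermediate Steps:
Y(u) = 1/(2*u)
k(I, O) = -12/I - 4*I/3 (k(I, O) = -4*(I/3 + 3/I) = -4*(3/I + I/3) = -12/I - 4*I/3)
w(h, b) = 5/(2*h) (w(h, b) = 5*(1/(2*h)) = 5/(2*h))
L(B, K) = (-2 - 12/K - 4*K/3)**2 (L(B, K) = (-2 + (-12/K - 4*K/3))**2 = (-2 - 12/K - 4*K/3)**2)
132*L(-3, w(-2, 5)) = 132*(4*(18 + ((5/2)/(-2))*(3 + 2*((5/2)/(-2))))**2/(9*((5/2)/(-2))**2)) = 132*(4*(18 + ((5/2)*(-1/2))*(3 + 2*((5/2)*(-1/2))))**2/(9*((5/2)*(-1/2))**2)) = 132*(4*(18 - 5*(3 + 2*(-5/4))/4)**2/(9*(-5/4)**2)) = 132*((4/9)*(16/25)*(18 - 5*(3 - 5/2)/4)**2) = 132*((4/9)*(16/25)*(18 - 5/4*1/2)**2) = 132*((4/9)*(16/25)*(18 - 5/8)**2) = 132*((4/9)*(16/25)*(139/8)**2) = 132*((4/9)*(16/25)*(19321/64)) = 132*(19321/225) = 850124/75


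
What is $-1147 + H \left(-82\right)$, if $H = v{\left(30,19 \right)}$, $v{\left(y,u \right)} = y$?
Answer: $-3607$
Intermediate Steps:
$H = 30$
$-1147 + H \left(-82\right) = -1147 + 30 \left(-82\right) = -1147 - 2460 = -3607$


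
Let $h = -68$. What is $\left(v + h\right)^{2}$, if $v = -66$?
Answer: $17956$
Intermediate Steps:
$\left(v + h\right)^{2} = \left(-66 - 68\right)^{2} = \left(-134\right)^{2} = 17956$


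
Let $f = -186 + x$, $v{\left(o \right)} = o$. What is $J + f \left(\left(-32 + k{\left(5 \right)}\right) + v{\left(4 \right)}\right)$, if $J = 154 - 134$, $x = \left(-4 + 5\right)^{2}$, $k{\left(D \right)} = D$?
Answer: $4275$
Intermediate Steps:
$x = 1$ ($x = 1^{2} = 1$)
$f = -185$ ($f = -186 + 1 = -185$)
$J = 20$ ($J = 154 - 134 = 20$)
$J + f \left(\left(-32 + k{\left(5 \right)}\right) + v{\left(4 \right)}\right) = 20 - 185 \left(\left(-32 + 5\right) + 4\right) = 20 - 185 \left(-27 + 4\right) = 20 - -4255 = 20 + 4255 = 4275$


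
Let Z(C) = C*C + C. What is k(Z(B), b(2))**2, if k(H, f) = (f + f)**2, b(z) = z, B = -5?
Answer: 256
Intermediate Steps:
Z(C) = C + C**2 (Z(C) = C**2 + C = C + C**2)
k(H, f) = 4*f**2 (k(H, f) = (2*f)**2 = 4*f**2)
k(Z(B), b(2))**2 = (4*2**2)**2 = (4*4)**2 = 16**2 = 256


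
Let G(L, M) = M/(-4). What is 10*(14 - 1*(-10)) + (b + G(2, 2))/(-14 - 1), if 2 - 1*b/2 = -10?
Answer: 7153/30 ≈ 238.43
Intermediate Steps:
b = 24 (b = 4 - 2*(-10) = 4 + 20 = 24)
G(L, M) = -M/4 (G(L, M) = M*(-¼) = -M/4)
10*(14 - 1*(-10)) + (b + G(2, 2))/(-14 - 1) = 10*(14 - 1*(-10)) + (24 - ¼*2)/(-14 - 1) = 10*(14 + 10) + (24 - ½)/(-15) = 10*24 + (47/2)*(-1/15) = 240 - 47/30 = 7153/30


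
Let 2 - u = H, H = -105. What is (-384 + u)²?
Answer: 76729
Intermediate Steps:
u = 107 (u = 2 - 1*(-105) = 2 + 105 = 107)
(-384 + u)² = (-384 + 107)² = (-277)² = 76729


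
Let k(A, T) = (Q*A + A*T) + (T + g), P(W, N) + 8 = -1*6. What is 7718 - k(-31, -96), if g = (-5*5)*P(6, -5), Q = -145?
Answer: -7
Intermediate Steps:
P(W, N) = -14 (P(W, N) = -8 - 1*6 = -8 - 6 = -14)
g = 350 (g = -5*5*(-14) = -25*(-14) = 350)
k(A, T) = 350 + T - 145*A + A*T (k(A, T) = (-145*A + A*T) + (T + 350) = (-145*A + A*T) + (350 + T) = 350 + T - 145*A + A*T)
7718 - k(-31, -96) = 7718 - (350 - 96 - 145*(-31) - 31*(-96)) = 7718 - (350 - 96 + 4495 + 2976) = 7718 - 1*7725 = 7718 - 7725 = -7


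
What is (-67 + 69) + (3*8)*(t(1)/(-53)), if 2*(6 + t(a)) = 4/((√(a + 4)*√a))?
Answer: 250/53 - 48*√5/265 ≈ 4.3120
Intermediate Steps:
t(a) = -6 + 2/(√a*√(4 + a)) (t(a) = -6 + (4/((√(a + 4)*√a)))/2 = -6 + (4/((√(4 + a)*√a)))/2 = -6 + (4/((√a*√(4 + a))))/2 = -6 + (4*(1/(√a*√(4 + a))))/2 = -6 + (4/(√a*√(4 + a)))/2 = -6 + 2/(√a*√(4 + a)))
(-67 + 69) + (3*8)*(t(1)/(-53)) = (-67 + 69) + (3*8)*((-6 + 2/(√1*√(4 + 1)))/(-53)) = 2 + 24*((-6 + 2*1/√5)*(-1/53)) = 2 + 24*((-6 + 2*1*(√5/5))*(-1/53)) = 2 + 24*((-6 + 2*√5/5)*(-1/53)) = 2 + 24*(6/53 - 2*√5/265) = 2 + (144/53 - 48*√5/265) = 250/53 - 48*√5/265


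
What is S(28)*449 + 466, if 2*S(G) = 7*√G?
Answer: 466 + 3143*√7 ≈ 8781.6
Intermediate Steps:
S(G) = 7*√G/2 (S(G) = (7*√G)/2 = 7*√G/2)
S(28)*449 + 466 = (7*√28/2)*449 + 466 = (7*(2*√7)/2)*449 + 466 = (7*√7)*449 + 466 = 3143*√7 + 466 = 466 + 3143*√7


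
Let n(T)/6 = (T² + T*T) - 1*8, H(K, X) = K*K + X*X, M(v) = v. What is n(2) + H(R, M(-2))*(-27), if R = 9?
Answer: -2295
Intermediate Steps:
H(K, X) = K² + X²
n(T) = -48 + 12*T² (n(T) = 6*((T² + T*T) - 1*8) = 6*((T² + T²) - 8) = 6*(2*T² - 8) = 6*(-8 + 2*T²) = -48 + 12*T²)
n(2) + H(R, M(-2))*(-27) = (-48 + 12*2²) + (9² + (-2)²)*(-27) = (-48 + 12*4) + (81 + 4)*(-27) = (-48 + 48) + 85*(-27) = 0 - 2295 = -2295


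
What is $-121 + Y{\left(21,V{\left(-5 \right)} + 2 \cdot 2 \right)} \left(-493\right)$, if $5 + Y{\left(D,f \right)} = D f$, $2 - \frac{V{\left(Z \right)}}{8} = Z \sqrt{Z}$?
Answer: $-204716 - 414120 i \sqrt{5} \approx -2.0472 \cdot 10^{5} - 9.26 \cdot 10^{5} i$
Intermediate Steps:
$V{\left(Z \right)} = 16 - 8 Z^{\frac{3}{2}}$ ($V{\left(Z \right)} = 16 - 8 Z \sqrt{Z} = 16 - 8 Z^{\frac{3}{2}}$)
$Y{\left(D,f \right)} = -5 + D f$
$-121 + Y{\left(21,V{\left(-5 \right)} + 2 \cdot 2 \right)} \left(-493\right) = -121 + \left(-5 + 21 \left(\left(16 - 8 \left(-5\right)^{\frac{3}{2}}\right) + 2 \cdot 2\right)\right) \left(-493\right) = -121 + \left(-5 + 21 \left(\left(16 - 8 \left(- 5 i \sqrt{5}\right)\right) + 4\right)\right) \left(-493\right) = -121 + \left(-5 + 21 \left(\left(16 + 40 i \sqrt{5}\right) + 4\right)\right) \left(-493\right) = -121 + \left(-5 + 21 \left(20 + 40 i \sqrt{5}\right)\right) \left(-493\right) = -121 + \left(-5 + \left(420 + 840 i \sqrt{5}\right)\right) \left(-493\right) = -121 + \left(415 + 840 i \sqrt{5}\right) \left(-493\right) = -121 - \left(204595 + 414120 i \sqrt{5}\right) = -204716 - 414120 i \sqrt{5}$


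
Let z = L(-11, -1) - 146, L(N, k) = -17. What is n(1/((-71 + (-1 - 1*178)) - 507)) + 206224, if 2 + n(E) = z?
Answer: 206059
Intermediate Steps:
z = -163 (z = -17 - 146 = -163)
n(E) = -165 (n(E) = -2 - 163 = -165)
n(1/((-71 + (-1 - 1*178)) - 507)) + 206224 = -165 + 206224 = 206059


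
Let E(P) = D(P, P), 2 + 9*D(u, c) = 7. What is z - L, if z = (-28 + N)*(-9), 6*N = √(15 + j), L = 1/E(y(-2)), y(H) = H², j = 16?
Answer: 1251/5 - 3*√31/2 ≈ 241.85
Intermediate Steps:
D(u, c) = 5/9 (D(u, c) = -2/9 + (⅑)*7 = -2/9 + 7/9 = 5/9)
E(P) = 5/9
L = 9/5 (L = 1/(5/9) = 9/5 ≈ 1.8000)
N = √31/6 (N = √(15 + 16)/6 = √31/6 ≈ 0.92796)
z = 252 - 3*√31/2 (z = (-28 + √31/6)*(-9) = 252 - 3*√31/2 ≈ 243.65)
z - L = (252 - 3*√31/2) - 1*9/5 = (252 - 3*√31/2) - 9/5 = 1251/5 - 3*√31/2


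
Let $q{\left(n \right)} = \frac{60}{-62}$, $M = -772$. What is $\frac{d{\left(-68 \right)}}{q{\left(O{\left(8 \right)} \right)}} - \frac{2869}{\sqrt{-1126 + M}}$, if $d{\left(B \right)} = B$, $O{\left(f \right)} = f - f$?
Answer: $\frac{1054}{15} + \frac{2869 i \sqrt{1898}}{1898} \approx 70.267 + 65.854 i$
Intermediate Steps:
$O{\left(f \right)} = 0$
$q{\left(n \right)} = - \frac{30}{31}$ ($q{\left(n \right)} = 60 \left(- \frac{1}{62}\right) = - \frac{30}{31}$)
$\frac{d{\left(-68 \right)}}{q{\left(O{\left(8 \right)} \right)}} - \frac{2869}{\sqrt{-1126 + M}} = - \frac{68}{- \frac{30}{31}} - \frac{2869}{\sqrt{-1126 - 772}} = \left(-68\right) \left(- \frac{31}{30}\right) - \frac{2869}{\sqrt{-1898}} = \frac{1054}{15} - \frac{2869}{i \sqrt{1898}} = \frac{1054}{15} - 2869 \left(- \frac{i \sqrt{1898}}{1898}\right) = \frac{1054}{15} + \frac{2869 i \sqrt{1898}}{1898}$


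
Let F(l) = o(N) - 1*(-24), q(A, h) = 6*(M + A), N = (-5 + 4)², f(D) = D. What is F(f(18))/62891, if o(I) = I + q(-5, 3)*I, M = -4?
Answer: -29/62891 ≈ -0.00046112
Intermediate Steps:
N = 1 (N = (-1)² = 1)
q(A, h) = -24 + 6*A (q(A, h) = 6*(-4 + A) = -24 + 6*A)
o(I) = -53*I (o(I) = I + (-24 + 6*(-5))*I = I + (-24 - 30)*I = I - 54*I = -53*I)
F(l) = -29 (F(l) = -53*1 - 1*(-24) = -53 + 24 = -29)
F(f(18))/62891 = -29/62891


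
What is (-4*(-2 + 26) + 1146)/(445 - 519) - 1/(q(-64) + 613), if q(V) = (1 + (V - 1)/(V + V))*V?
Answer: -542399/38221 ≈ -14.191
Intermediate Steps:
q(V) = V*(1 + (-1 + V)/(2*V)) (q(V) = (1 + (-1 + V)/((2*V)))*V = (1 + (-1 + V)*(1/(2*V)))*V = (1 + (-1 + V)/(2*V))*V = V*(1 + (-1 + V)/(2*V)))
(-4*(-2 + 26) + 1146)/(445 - 519) - 1/(q(-64) + 613) = (-4*(-2 + 26) + 1146)/(445 - 519) - 1/((-½ + (3/2)*(-64)) + 613) = (-4*24 + 1146)/(-74) - 1/((-½ - 96) + 613) = (-96 + 1146)*(-1/74) - 1/(-193/2 + 613) = 1050*(-1/74) - 1/1033/2 = -525/37 - 1*2/1033 = -525/37 - 2/1033 = -542399/38221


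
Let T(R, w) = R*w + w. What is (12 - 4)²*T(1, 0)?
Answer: 0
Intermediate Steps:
T(R, w) = w + R*w
(12 - 4)²*T(1, 0) = (12 - 4)²*(0*(1 + 1)) = 8²*(0*2) = 64*0 = 0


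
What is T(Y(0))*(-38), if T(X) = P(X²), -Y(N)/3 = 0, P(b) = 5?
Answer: -190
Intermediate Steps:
Y(N) = 0 (Y(N) = -3*0 = 0)
T(X) = 5
T(Y(0))*(-38) = 5*(-38) = -190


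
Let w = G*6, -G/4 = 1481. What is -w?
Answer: 35544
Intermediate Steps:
G = -5924 (G = -4*1481 = -5924)
w = -35544 (w = -5924*6 = -35544)
-w = -1*(-35544) = 35544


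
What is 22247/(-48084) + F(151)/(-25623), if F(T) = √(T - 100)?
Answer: -22247/48084 - √51/25623 ≈ -0.46295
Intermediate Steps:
F(T) = √(-100 + T)
22247/(-48084) + F(151)/(-25623) = 22247/(-48084) + √(-100 + 151)/(-25623) = 22247*(-1/48084) + √51*(-1/25623) = -22247/48084 - √51/25623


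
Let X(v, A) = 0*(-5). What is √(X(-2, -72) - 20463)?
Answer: I*√20463 ≈ 143.05*I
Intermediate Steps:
X(v, A) = 0
√(X(-2, -72) - 20463) = √(0 - 20463) = √(-20463) = I*√20463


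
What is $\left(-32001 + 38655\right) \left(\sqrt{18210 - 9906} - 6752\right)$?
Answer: $-44927808 + 26616 \sqrt{519} \approx -4.4321 \cdot 10^{7}$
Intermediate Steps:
$\left(-32001 + 38655\right) \left(\sqrt{18210 - 9906} - 6752\right) = 6654 \left(\sqrt{8304} - 6752\right) = 6654 \left(4 \sqrt{519} - 6752\right) = 6654 \left(-6752 + 4 \sqrt{519}\right) = -44927808 + 26616 \sqrt{519}$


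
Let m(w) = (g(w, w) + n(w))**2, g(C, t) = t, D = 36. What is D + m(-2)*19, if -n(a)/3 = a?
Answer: 340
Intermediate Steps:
n(a) = -3*a
m(w) = 4*w**2 (m(w) = (w - 3*w)**2 = (-2*w)**2 = 4*w**2)
D + m(-2)*19 = 36 + (4*(-2)**2)*19 = 36 + (4*4)*19 = 36 + 16*19 = 36 + 304 = 340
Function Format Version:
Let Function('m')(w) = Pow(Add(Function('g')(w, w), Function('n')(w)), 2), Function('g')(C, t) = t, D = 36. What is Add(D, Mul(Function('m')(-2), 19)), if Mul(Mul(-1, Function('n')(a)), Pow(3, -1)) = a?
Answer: 340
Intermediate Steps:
Function('n')(a) = Mul(-3, a)
Function('m')(w) = Mul(4, Pow(w, 2)) (Function('m')(w) = Pow(Add(w, Mul(-3, w)), 2) = Pow(Mul(-2, w), 2) = Mul(4, Pow(w, 2)))
Add(D, Mul(Function('m')(-2), 19)) = Add(36, Mul(Mul(4, Pow(-2, 2)), 19)) = Add(36, Mul(Mul(4, 4), 19)) = Add(36, Mul(16, 19)) = Add(36, 304) = 340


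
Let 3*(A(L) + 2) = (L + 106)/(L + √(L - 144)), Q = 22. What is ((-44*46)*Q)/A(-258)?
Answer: 6054360840/245411 + 2538096*I*√402/245411 ≈ 24670.0 + 207.36*I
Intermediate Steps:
A(L) = -2 + (106 + L)/(3*(L + √(-144 + L))) (A(L) = -2 + ((L + 106)/(L + √(L - 144)))/3 = -2 + ((106 + L)/(L + √(-144 + L)))/3 = -2 + (106 + L)/(3*(L + √(-144 + L))))
((-44*46)*Q)/A(-258) = (-44*46*22)/(((106 - 6*√(-144 - 258) - 5*(-258))/(3*(-258 + √(-144 - 258))))) = (-2024*22)/(((106 - 6*I*√402 + 1290)/(3*(-258 + √(-402))))) = -44528*3*(-258 + I*√402)/(106 - 6*I*√402 + 1290) = -44528*3*(-258 + I*√402)/(1396 - 6*I*√402) = -133584*(-258 + I*√402)/(1396 - 6*I*√402)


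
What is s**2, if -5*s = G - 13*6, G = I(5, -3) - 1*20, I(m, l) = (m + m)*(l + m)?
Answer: 6084/25 ≈ 243.36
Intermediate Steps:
I(m, l) = 2*m*(l + m) (I(m, l) = (2*m)*(l + m) = 2*m*(l + m))
G = 0 (G = 2*5*(-3 + 5) - 1*20 = 2*5*2 - 20 = 20 - 20 = 0)
s = 78/5 (s = -(0 - 13*6)/5 = -(0 - 1*78)/5 = -(0 - 78)/5 = -1/5*(-78) = 78/5 ≈ 15.600)
s**2 = (78/5)**2 = 6084/25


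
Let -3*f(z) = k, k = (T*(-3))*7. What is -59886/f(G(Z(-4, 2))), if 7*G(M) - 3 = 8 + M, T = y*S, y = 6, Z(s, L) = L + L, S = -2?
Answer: 9981/14 ≈ 712.93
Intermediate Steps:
Z(s, L) = 2*L
T = -12 (T = 6*(-2) = -12)
k = 252 (k = -12*(-3)*7 = 36*7 = 252)
G(M) = 11/7 + M/7 (G(M) = 3/7 + (8 + M)/7 = 3/7 + (8/7 + M/7) = 11/7 + M/7)
f(z) = -84 (f(z) = -⅓*252 = -84)
-59886/f(G(Z(-4, 2))) = -59886/(-84) = -59886*(-1/84) = 9981/14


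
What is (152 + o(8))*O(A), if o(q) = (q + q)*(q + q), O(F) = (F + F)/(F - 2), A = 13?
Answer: 10608/11 ≈ 964.36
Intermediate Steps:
O(F) = 2*F/(-2 + F) (O(F) = (2*F)/(-2 + F) = 2*F/(-2 + F))
o(q) = 4*q² (o(q) = (2*q)*(2*q) = 4*q²)
(152 + o(8))*O(A) = (152 + 4*8²)*(2*13/(-2 + 13)) = (152 + 4*64)*(2*13/11) = (152 + 256)*(2*13*(1/11)) = 408*(26/11) = 10608/11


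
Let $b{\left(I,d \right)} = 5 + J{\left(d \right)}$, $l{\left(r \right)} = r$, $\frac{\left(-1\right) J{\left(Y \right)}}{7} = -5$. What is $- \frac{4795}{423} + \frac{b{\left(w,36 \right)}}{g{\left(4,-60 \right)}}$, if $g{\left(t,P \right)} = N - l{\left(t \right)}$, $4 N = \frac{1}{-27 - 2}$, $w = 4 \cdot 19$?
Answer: $- \frac{279493}{13113} \approx -21.314$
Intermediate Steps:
$J{\left(Y \right)} = 35$ ($J{\left(Y \right)} = \left(-7\right) \left(-5\right) = 35$)
$w = 76$
$b{\left(I,d \right)} = 40$ ($b{\left(I,d \right)} = 5 + 35 = 40$)
$N = - \frac{1}{116}$ ($N = \frac{1}{4 \left(-27 - 2\right)} = \frac{1}{4 \left(-29\right)} = \frac{1}{4} \left(- \frac{1}{29}\right) = - \frac{1}{116} \approx -0.0086207$)
$g{\left(t,P \right)} = - \frac{1}{116} - t$
$- \frac{4795}{423} + \frac{b{\left(w,36 \right)}}{g{\left(4,-60 \right)}} = - \frac{4795}{423} + \frac{40}{- \frac{1}{116} - 4} = \left(-4795\right) \frac{1}{423} + \frac{40}{- \frac{1}{116} - 4} = - \frac{4795}{423} + \frac{40}{- \frac{465}{116}} = - \frac{4795}{423} + 40 \left(- \frac{116}{465}\right) = - \frac{4795}{423} - \frac{928}{93} = - \frac{279493}{13113}$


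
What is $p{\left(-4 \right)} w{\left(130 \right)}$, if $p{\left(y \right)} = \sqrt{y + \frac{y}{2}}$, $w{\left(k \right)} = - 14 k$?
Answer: $- 1820 i \sqrt{6} \approx - 4458.1 i$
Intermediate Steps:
$p{\left(y \right)} = \frac{\sqrt{6} \sqrt{y}}{2}$ ($p{\left(y \right)} = \sqrt{y + y \frac{1}{2}} = \sqrt{y + \frac{y}{2}} = \sqrt{\frac{3 y}{2}} = \frac{\sqrt{6} \sqrt{y}}{2}$)
$p{\left(-4 \right)} w{\left(130 \right)} = \frac{\sqrt{6} \sqrt{-4}}{2} \left(\left(-14\right) 130\right) = \frac{\sqrt{6} \cdot 2 i}{2} \left(-1820\right) = i \sqrt{6} \left(-1820\right) = - 1820 i \sqrt{6}$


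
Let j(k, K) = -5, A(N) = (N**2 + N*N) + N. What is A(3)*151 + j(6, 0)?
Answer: 3166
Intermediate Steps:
A(N) = N + 2*N**2 (A(N) = (N**2 + N**2) + N = 2*N**2 + N = N + 2*N**2)
A(3)*151 + j(6, 0) = (3*(1 + 2*3))*151 - 5 = (3*(1 + 6))*151 - 5 = (3*7)*151 - 5 = 21*151 - 5 = 3171 - 5 = 3166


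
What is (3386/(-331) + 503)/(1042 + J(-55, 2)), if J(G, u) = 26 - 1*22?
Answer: 163107/346226 ≈ 0.47110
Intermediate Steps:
J(G, u) = 4 (J(G, u) = 26 - 22 = 4)
(3386/(-331) + 503)/(1042 + J(-55, 2)) = (3386/(-331) + 503)/(1042 + 4) = (3386*(-1/331) + 503)/1046 = (-3386/331 + 503)*(1/1046) = (163107/331)*(1/1046) = 163107/346226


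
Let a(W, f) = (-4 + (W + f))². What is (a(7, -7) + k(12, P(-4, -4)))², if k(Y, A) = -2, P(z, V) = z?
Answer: 196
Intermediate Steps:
a(W, f) = (-4 + W + f)²
(a(7, -7) + k(12, P(-4, -4)))² = ((-4 + 7 - 7)² - 2)² = ((-4)² - 2)² = (16 - 2)² = 14² = 196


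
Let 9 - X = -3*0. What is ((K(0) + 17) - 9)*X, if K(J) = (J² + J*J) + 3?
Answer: 99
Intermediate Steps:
K(J) = 3 + 2*J² (K(J) = (J² + J²) + 3 = 2*J² + 3 = 3 + 2*J²)
X = 9 (X = 9 - (-3)*0 = 9 - 1*0 = 9 + 0 = 9)
((K(0) + 17) - 9)*X = (((3 + 2*0²) + 17) - 9)*9 = (((3 + 2*0) + 17) - 9)*9 = (((3 + 0) + 17) - 9)*9 = ((3 + 17) - 9)*9 = (20 - 9)*9 = 11*9 = 99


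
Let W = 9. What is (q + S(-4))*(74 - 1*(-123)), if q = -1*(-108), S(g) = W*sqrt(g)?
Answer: 21276 + 3546*I ≈ 21276.0 + 3546.0*I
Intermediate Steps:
S(g) = 9*sqrt(g)
q = 108
(q + S(-4))*(74 - 1*(-123)) = (108 + 9*sqrt(-4))*(74 - 1*(-123)) = (108 + 9*(2*I))*(74 + 123) = (108 + 18*I)*197 = 21276 + 3546*I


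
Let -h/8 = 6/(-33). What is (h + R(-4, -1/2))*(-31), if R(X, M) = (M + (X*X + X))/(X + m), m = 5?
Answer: -8835/22 ≈ -401.59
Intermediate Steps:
R(X, M) = (M + X + X²)/(5 + X) (R(X, M) = (M + (X*X + X))/(X + 5) = (M + (X² + X))/(5 + X) = (M + (X + X²))/(5 + X) = (M + X + X²)/(5 + X))
h = 16/11 (h = -48/(-33) = -48*(-1)/33 = -8*(-2/11) = 16/11 ≈ 1.4545)
(h + R(-4, -1/2))*(-31) = (16/11 + (-1/2 - 4 + (-4)²)/(5 - 4))*(-31) = (16/11 + (-1*½ - 4 + 16)/1)*(-31) = (16/11 + 1*(-½ - 4 + 16))*(-31) = (16/11 + 1*(23/2))*(-31) = (16/11 + 23/2)*(-31) = (285/22)*(-31) = -8835/22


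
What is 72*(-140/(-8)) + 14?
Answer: 1274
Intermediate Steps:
72*(-140/(-8)) + 14 = 72*(-140*(-1/8)) + 14 = 72*(35/2) + 14 = 1260 + 14 = 1274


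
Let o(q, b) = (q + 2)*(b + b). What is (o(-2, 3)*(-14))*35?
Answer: 0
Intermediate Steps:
o(q, b) = 2*b*(2 + q) (o(q, b) = (2 + q)*(2*b) = 2*b*(2 + q))
(o(-2, 3)*(-14))*35 = ((2*3*(2 - 2))*(-14))*35 = ((2*3*0)*(-14))*35 = (0*(-14))*35 = 0*35 = 0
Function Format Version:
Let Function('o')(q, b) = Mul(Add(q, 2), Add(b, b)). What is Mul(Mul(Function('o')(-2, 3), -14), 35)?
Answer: 0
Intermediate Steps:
Function('o')(q, b) = Mul(2, b, Add(2, q)) (Function('o')(q, b) = Mul(Add(2, q), Mul(2, b)) = Mul(2, b, Add(2, q)))
Mul(Mul(Function('o')(-2, 3), -14), 35) = Mul(Mul(Mul(2, 3, Add(2, -2)), -14), 35) = Mul(Mul(Mul(2, 3, 0), -14), 35) = Mul(Mul(0, -14), 35) = Mul(0, 35) = 0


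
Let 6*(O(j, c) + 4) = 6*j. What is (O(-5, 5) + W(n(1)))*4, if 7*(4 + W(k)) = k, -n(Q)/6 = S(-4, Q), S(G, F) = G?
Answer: -268/7 ≈ -38.286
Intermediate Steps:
n(Q) = 24 (n(Q) = -6*(-4) = 24)
O(j, c) = -4 + j (O(j, c) = -4 + (6*j)/6 = -4 + j)
W(k) = -4 + k/7
(O(-5, 5) + W(n(1)))*4 = ((-4 - 5) + (-4 + (1/7)*24))*4 = (-9 + (-4 + 24/7))*4 = (-9 - 4/7)*4 = -67/7*4 = -268/7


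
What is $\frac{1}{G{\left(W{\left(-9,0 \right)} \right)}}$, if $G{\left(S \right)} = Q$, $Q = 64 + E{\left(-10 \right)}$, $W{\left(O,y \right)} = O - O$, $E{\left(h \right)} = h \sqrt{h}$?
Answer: $\frac{8}{637} + \frac{5 i \sqrt{10}}{2548} \approx 0.012559 + 0.0062054 i$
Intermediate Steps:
$E{\left(h \right)} = h^{\frac{3}{2}}$
$W{\left(O,y \right)} = 0$
$Q = 64 - 10 i \sqrt{10}$ ($Q = 64 + \left(-10\right)^{\frac{3}{2}} = 64 - 10 i \sqrt{10} \approx 64.0 - 31.623 i$)
$G{\left(S \right)} = 64 - 10 i \sqrt{10}$
$\frac{1}{G{\left(W{\left(-9,0 \right)} \right)}} = \frac{1}{64 - 10 i \sqrt{10}}$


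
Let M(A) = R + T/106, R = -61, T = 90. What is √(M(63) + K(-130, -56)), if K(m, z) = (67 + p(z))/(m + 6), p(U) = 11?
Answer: I*√656289778/3286 ≈ 7.7962*I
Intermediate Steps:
K(m, z) = 78/(6 + m) (K(m, z) = (67 + 11)/(m + 6) = 78/(6 + m))
M(A) = -3188/53 (M(A) = -61 + 90/106 = -61 + 90*(1/106) = -61 + 45/53 = -3188/53)
√(M(63) + K(-130, -56)) = √(-3188/53 + 78/(6 - 130)) = √(-3188/53 + 78/(-124)) = √(-3188/53 + 78*(-1/124)) = √(-3188/53 - 39/62) = √(-199723/3286) = I*√656289778/3286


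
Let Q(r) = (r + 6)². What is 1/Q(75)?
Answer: 1/6561 ≈ 0.00015242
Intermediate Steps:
Q(r) = (6 + r)²
1/Q(75) = 1/((6 + 75)²) = 1/(81²) = 1/6561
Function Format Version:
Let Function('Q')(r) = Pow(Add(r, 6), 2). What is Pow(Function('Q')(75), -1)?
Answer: Rational(1, 6561) ≈ 0.00015242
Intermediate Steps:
Function('Q')(r) = Pow(Add(6, r), 2)
Pow(Function('Q')(75), -1) = Pow(Pow(Add(6, 75), 2), -1) = Pow(Pow(81, 2), -1) = Pow(6561, -1) = Rational(1, 6561)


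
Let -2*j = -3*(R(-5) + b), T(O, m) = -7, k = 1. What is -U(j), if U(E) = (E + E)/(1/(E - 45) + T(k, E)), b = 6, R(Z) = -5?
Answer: 261/611 ≈ 0.42717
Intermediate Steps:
j = 3/2 (j = -(-3)*(-5 + 6)/2 = -(-3)/2 = -½*(-3) = 3/2 ≈ 1.5000)
U(E) = 2*E/(-7 + 1/(-45 + E)) (U(E) = (E + E)/(1/(E - 45) - 7) = (2*E)/(1/(-45 + E) - 7) = (2*E)/(-7 + 1/(-45 + E)) = 2*E/(-7 + 1/(-45 + E)))
-U(j) = -2*3*(-45 + 3/2)/(2*(316 - 7*3/2)) = -2*3*(-87)/(2*(316 - 21/2)*2) = -2*3*(-87)/(2*611/2*2) = -2*3*2*(-87)/(2*611*2) = -1*(-261/611) = 261/611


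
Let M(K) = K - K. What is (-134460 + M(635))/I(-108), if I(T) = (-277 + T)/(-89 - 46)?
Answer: -3630420/77 ≈ -47148.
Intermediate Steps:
I(T) = 277/135 - T/135 (I(T) = (-277 + T)/(-135) = (-277 + T)*(-1/135) = 277/135 - T/135)
M(K) = 0
(-134460 + M(635))/I(-108) = (-134460 + 0)/(277/135 - 1/135*(-108)) = -134460/(277/135 + 4/5) = -134460/77/27 = -134460*27/77 = -3630420/77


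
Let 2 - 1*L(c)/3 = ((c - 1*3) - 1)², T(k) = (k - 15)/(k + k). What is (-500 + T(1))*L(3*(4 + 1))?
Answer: 180999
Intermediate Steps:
T(k) = (-15 + k)/(2*k) (T(k) = (-15 + k)/((2*k)) = (-15 + k)*(1/(2*k)) = (-15 + k)/(2*k))
L(c) = 6 - 3*(-4 + c)² (L(c) = 6 - 3*((c - 1*3) - 1)² = 6 - 3*((c - 3) - 1)² = 6 - 3*((-3 + c) - 1)² = 6 - 3*(-4 + c)²)
(-500 + T(1))*L(3*(4 + 1)) = (-500 + (½)*(-15 + 1)/1)*(6 - 3*(-4 + 3*(4 + 1))²) = (-500 + (½)*1*(-14))*(6 - 3*(-4 + 3*5)²) = (-500 - 7)*(6 - 3*(-4 + 15)²) = -507*(6 - 3*11²) = -507*(6 - 3*121) = -507*(6 - 363) = -507*(-357) = 180999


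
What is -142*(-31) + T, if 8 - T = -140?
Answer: 4550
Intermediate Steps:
T = 148 (T = 8 - 1*(-140) = 8 + 140 = 148)
-142*(-31) + T = -142*(-31) + 148 = 4402 + 148 = 4550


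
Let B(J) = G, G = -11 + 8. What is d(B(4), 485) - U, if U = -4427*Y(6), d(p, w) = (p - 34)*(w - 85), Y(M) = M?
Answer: 11762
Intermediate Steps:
G = -3
B(J) = -3
d(p, w) = (-85 + w)*(-34 + p) (d(p, w) = (-34 + p)*(-85 + w) = (-85 + w)*(-34 + p))
U = -26562 (U = -4427*6 = -26562)
d(B(4), 485) - U = (2890 - 85*(-3) - 34*485 - 3*485) - 1*(-26562) = (2890 + 255 - 16490 - 1455) + 26562 = -14800 + 26562 = 11762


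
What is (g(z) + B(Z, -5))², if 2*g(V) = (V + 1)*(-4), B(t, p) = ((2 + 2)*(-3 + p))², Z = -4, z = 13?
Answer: 992016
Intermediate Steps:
B(t, p) = (-12 + 4*p)² (B(t, p) = (4*(-3 + p))² = (-12 + 4*p)²)
g(V) = -2 - 2*V (g(V) = ((V + 1)*(-4))/2 = ((1 + V)*(-4))/2 = (-4 - 4*V)/2 = -2 - 2*V)
(g(z) + B(Z, -5))² = ((-2 - 2*13) + 16*(-3 - 5)²)² = ((-2 - 26) + 16*(-8)²)² = (-28 + 16*64)² = (-28 + 1024)² = 996² = 992016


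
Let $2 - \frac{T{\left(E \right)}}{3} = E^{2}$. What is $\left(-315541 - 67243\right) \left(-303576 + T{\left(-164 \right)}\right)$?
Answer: $147087814272$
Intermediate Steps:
$T{\left(E \right)} = 6 - 3 E^{2}$
$\left(-315541 - 67243\right) \left(-303576 + T{\left(-164 \right)}\right) = \left(-315541 - 67243\right) \left(-303576 + \left(6 - 3 \left(-164\right)^{2}\right)\right) = - 382784 \left(-303576 + \left(6 - 80688\right)\right) = - 382784 \left(-303576 - 80682\right) = \left(-382784\right) \left(-384258\right) = 147087814272$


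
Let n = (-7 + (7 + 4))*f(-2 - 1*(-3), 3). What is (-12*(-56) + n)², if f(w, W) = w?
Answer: 456976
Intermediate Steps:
n = 4 (n = (-7 + (7 + 4))*(-2 - 1*(-3)) = (-7 + 11)*(-2 + 3) = 4*1 = 4)
(-12*(-56) + n)² = (-12*(-56) + 4)² = (672 + 4)² = 676² = 456976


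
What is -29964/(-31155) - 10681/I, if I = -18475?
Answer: 59090097/38372575 ≈ 1.5399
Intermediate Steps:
-29964/(-31155) - 10681/I = -29964/(-31155) - 10681/(-18475) = -29964*(-1/31155) - 10681*(-1/18475) = 9988/10385 + 10681/18475 = 59090097/38372575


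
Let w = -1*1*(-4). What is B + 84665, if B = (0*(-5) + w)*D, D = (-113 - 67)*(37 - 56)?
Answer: 98345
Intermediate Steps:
w = 4 (w = -1*(-4) = 4)
D = 3420 (D = -180*(-19) = 3420)
B = 13680 (B = (0*(-5) + 4)*3420 = (0 + 4)*3420 = 4*3420 = 13680)
B + 84665 = 13680 + 84665 = 98345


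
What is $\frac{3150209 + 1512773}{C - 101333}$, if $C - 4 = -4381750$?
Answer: $- \frac{4662982}{4483079} \approx -1.0401$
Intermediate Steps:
$C = -4381746$ ($C = 4 - 4381750 = -4381746$)
$\frac{3150209 + 1512773}{C - 101333} = \frac{3150209 + 1512773}{-4381746 - 101333} = \frac{4662982}{-4483079} = 4662982 \left(- \frac{1}{4483079}\right) = - \frac{4662982}{4483079}$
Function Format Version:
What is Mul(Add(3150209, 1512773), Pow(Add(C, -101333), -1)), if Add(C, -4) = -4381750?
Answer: Rational(-4662982, 4483079) ≈ -1.0401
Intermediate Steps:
C = -4381746 (C = Add(4, -4381750) = -4381746)
Mul(Add(3150209, 1512773), Pow(Add(C, -101333), -1)) = Mul(Add(3150209, 1512773), Pow(Add(-4381746, -101333), -1)) = Mul(4662982, Pow(-4483079, -1)) = Mul(4662982, Rational(-1, 4483079)) = Rational(-4662982, 4483079)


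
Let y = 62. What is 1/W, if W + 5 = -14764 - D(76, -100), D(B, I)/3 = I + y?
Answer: -1/14655 ≈ -6.8236e-5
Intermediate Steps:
D(B, I) = 186 + 3*I (D(B, I) = 3*(I + 62) = 3*(62 + I) = 186 + 3*I)
W = -14655 (W = -5 + (-14764 - (186 + 3*(-100))) = -5 + (-14764 - (186 - 300)) = -5 + (-14764 - 1*(-114)) = -5 + (-14764 + 114) = -5 - 14650 = -14655)
1/W = 1/(-14655) = -1/14655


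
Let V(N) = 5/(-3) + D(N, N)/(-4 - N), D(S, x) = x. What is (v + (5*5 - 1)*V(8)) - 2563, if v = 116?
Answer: -2503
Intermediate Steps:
V(N) = -5/3 + N/(-4 - N) (V(N) = 5/(-3) + N/(-4 - N) = 5*(-1/3) + N/(-4 - N) = -5/3 + N/(-4 - N))
(v + (5*5 - 1)*V(8)) - 2563 = (116 + (5*5 - 1)*(4*(-5 - 2*8)/(3*(4 + 8)))) - 2563 = (116 + (25 - 1)*((4/3)*(-5 - 16)/12)) - 2563 = (116 + 24*((4/3)*(1/12)*(-21))) - 2563 = (116 + 24*(-7/3)) - 2563 = (116 - 56) - 2563 = 60 - 2563 = -2503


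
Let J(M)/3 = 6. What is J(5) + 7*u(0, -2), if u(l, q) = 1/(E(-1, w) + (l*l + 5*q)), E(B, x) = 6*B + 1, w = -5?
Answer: 263/15 ≈ 17.533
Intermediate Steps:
E(B, x) = 1 + 6*B
J(M) = 18 (J(M) = 3*6 = 18)
u(l, q) = 1/(-5 + l² + 5*q) (u(l, q) = 1/((1 + 6*(-1)) + (l*l + 5*q)) = 1/((1 - 6) + (l² + 5*q)) = 1/(-5 + (l² + 5*q)) = 1/(-5 + l² + 5*q))
J(5) + 7*u(0, -2) = 18 + 7/(-5 + 0² + 5*(-2)) = 18 + 7/(-5 + 0 - 10) = 18 + 7/(-15) = 18 + 7*(-1/15) = 18 - 7/15 = 263/15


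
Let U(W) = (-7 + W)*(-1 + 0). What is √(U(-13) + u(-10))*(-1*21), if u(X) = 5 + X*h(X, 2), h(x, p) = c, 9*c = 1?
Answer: -7*√215 ≈ -102.64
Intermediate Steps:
c = ⅑ (c = (⅑)*1 = ⅑ ≈ 0.11111)
h(x, p) = ⅑
u(X) = 5 + X/9 (u(X) = 5 + X*(⅑) = 5 + X/9)
U(W) = 7 - W (U(W) = (-7 + W)*(-1) = 7 - W)
√(U(-13) + u(-10))*(-1*21) = √((7 - 1*(-13)) + (5 + (⅑)*(-10)))*(-1*21) = √((7 + 13) + (5 - 10/9))*(-21) = √(20 + 35/9)*(-21) = √(215/9)*(-21) = (√215/3)*(-21) = -7*√215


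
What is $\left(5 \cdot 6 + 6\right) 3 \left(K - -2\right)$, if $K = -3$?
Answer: $-108$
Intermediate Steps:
$\left(5 \cdot 6 + 6\right) 3 \left(K - -2\right) = \left(5 \cdot 6 + 6\right) 3 \left(-3 - -2\right) = \left(30 + 6\right) 3 \left(-3 + 2\right) = 36 \cdot 3 \left(-1\right) = 108 \left(-1\right) = -108$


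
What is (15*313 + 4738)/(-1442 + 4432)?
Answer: 9433/2990 ≈ 3.1549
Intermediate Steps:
(15*313 + 4738)/(-1442 + 4432) = (4695 + 4738)/2990 = 9433*(1/2990) = 9433/2990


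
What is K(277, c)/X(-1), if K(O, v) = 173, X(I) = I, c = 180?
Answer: -173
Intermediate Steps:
K(277, c)/X(-1) = 173/(-1) = 173*(-1) = -173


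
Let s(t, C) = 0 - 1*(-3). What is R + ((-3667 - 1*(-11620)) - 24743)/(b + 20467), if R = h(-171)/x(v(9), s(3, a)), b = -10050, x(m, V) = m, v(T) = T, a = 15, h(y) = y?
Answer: -214713/10417 ≈ -20.612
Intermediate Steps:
s(t, C) = 3 (s(t, C) = 0 + 3 = 3)
R = -19 (R = -171/9 = -171*1/9 = -19)
R + ((-3667 - 1*(-11620)) - 24743)/(b + 20467) = -19 + ((-3667 - 1*(-11620)) - 24743)/(-10050 + 20467) = -19 + ((-3667 + 11620) - 24743)/10417 = -19 + (7953 - 24743)*(1/10417) = -19 - 16790*1/10417 = -19 - 16790/10417 = -214713/10417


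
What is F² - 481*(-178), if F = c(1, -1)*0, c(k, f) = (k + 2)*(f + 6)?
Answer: 85618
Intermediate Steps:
c(k, f) = (2 + k)*(6 + f)
F = 0 (F = (12 + 2*(-1) + 6*1 - 1*1)*0 = (12 - 2 + 6 - 1)*0 = 15*0 = 0)
F² - 481*(-178) = 0² - 481*(-178) = 0 + 85618 = 85618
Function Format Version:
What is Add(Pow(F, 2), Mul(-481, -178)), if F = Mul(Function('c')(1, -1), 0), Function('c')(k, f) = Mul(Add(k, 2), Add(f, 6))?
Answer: 85618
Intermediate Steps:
Function('c')(k, f) = Mul(Add(2, k), Add(6, f))
F = 0 (F = Mul(Add(12, Mul(2, -1), Mul(6, 1), Mul(-1, 1)), 0) = Mul(Add(12, -2, 6, -1), 0) = Mul(15, 0) = 0)
Add(Pow(F, 2), Mul(-481, -178)) = Add(Pow(0, 2), Mul(-481, -178)) = Add(0, 85618) = 85618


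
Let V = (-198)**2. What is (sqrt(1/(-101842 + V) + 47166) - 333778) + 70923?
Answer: -262855 + sqrt(185056699166666)/62638 ≈ -2.6264e+5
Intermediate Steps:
V = 39204
(sqrt(1/(-101842 + V) + 47166) - 333778) + 70923 = (sqrt(1/(-101842 + 39204) + 47166) - 333778) + 70923 = (sqrt(1/(-62638) + 47166) - 333778) + 70923 = (sqrt(-1/62638 + 47166) - 333778) + 70923 = (sqrt(2954383907/62638) - 333778) + 70923 = (sqrt(185056699166666)/62638 - 333778) + 70923 = (-333778 + sqrt(185056699166666)/62638) + 70923 = -262855 + sqrt(185056699166666)/62638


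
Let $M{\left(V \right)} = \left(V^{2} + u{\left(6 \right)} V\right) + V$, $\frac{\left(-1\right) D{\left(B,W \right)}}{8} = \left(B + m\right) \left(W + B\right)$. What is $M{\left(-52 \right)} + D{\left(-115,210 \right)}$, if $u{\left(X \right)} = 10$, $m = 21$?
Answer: $73572$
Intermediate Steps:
$D{\left(B,W \right)} = - 8 \left(21 + B\right) \left(B + W\right)$ ($D{\left(B,W \right)} = - 8 \left(B + 21\right) \left(W + B\right) = - 8 \left(21 + B\right) \left(B + W\right)$)
$M{\left(V \right)} = V^{2} + 11 V$ ($M{\left(V \right)} = \left(V^{2} + 10 V\right) + V = V^{2} + 11 V$)
$M{\left(-52 \right)} + D{\left(-115,210 \right)} = - 52 \left(11 - 52\right) - \left(15960 - 193200 + 105800\right) = \left(-52\right) \left(-41\right) + \left(19320 - 35280 - 105800 + 193200\right) = 2132 + \left(19320 - 35280 - 105800 + 193200\right) = 2132 + 71440 = 73572$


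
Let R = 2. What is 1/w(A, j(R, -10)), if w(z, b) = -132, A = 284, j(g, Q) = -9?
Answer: -1/132 ≈ -0.0075758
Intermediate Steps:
1/w(A, j(R, -10)) = 1/(-132) = -1/132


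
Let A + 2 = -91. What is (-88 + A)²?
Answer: 32761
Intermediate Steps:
A = -93 (A = -2 - 91 = -93)
(-88 + A)² = (-88 - 93)² = (-181)² = 32761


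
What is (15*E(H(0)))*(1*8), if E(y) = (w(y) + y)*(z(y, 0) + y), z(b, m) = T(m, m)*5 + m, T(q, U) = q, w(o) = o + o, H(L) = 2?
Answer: 1440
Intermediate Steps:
w(o) = 2*o
z(b, m) = 6*m (z(b, m) = m*5 + m = 5*m + m = 6*m)
E(y) = 3*y² (E(y) = (2*y + y)*(6*0 + y) = (3*y)*(0 + y) = (3*y)*y = 3*y²)
(15*E(H(0)))*(1*8) = (15*(3*2²))*(1*8) = (15*(3*4))*8 = (15*12)*8 = 180*8 = 1440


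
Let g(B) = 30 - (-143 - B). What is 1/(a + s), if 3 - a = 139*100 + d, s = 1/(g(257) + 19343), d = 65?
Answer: -19773/276070625 ≈ -7.1623e-5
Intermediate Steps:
g(B) = 173 + B (g(B) = 30 + (143 + B) = 173 + B)
s = 1/19773 (s = 1/((173 + 257) + 19343) = 1/(430 + 19343) = 1/19773 ≈ 5.0574e-5)
a = -13962 (a = 3 - (139*100 + 65) = 3 - (13900 + 65) = 3 - 1*13965 = 3 - 13965 = -13962)
1/(a + s) = 1/(-13962 + 1/19773) = 1/(-276070625/19773) = -19773/276070625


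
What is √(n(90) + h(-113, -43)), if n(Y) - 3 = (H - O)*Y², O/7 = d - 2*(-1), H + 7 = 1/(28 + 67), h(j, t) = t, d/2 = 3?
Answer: 2*I*√46050490/19 ≈ 714.32*I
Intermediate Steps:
d = 6 (d = 2*3 = 6)
H = -664/95 (H = -7 + 1/(28 + 67) = -7 + 1/95 = -664/95 ≈ -6.9895)
O = 56 (O = 7*(6 - 2*(-1)) = 7*(6 + 2) = 7*8 = 56)
n(Y) = 3 - 5984*Y²/95 (n(Y) = 3 + (-664/95 - 1*56)*Y² = 3 + (-664/95 - 56)*Y² = 3 - 5984*Y²/95)
√(n(90) + h(-113, -43)) = √((3 - 5984/95*90²) - 43) = √((3 - 5984/95*8100) - 43) = √((3 - 9694080/19) - 43) = √(-9694023/19 - 43) = √(-9694840/19) = 2*I*√46050490/19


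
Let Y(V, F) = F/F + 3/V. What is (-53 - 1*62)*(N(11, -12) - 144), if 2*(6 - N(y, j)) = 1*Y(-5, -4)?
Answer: 15893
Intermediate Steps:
Y(V, F) = 1 + 3/V
N(y, j) = 29/5 (N(y, j) = 6 - (3 - 5)/(-5)/2 = 6 - (-1/5*(-2))/2 = 6 - 2/(2*5) = 6 - 1/2*2/5 = 6 - 1/5 = 29/5)
(-53 - 1*62)*(N(11, -12) - 144) = (-53 - 1*62)*(29/5 - 144) = (-53 - 62)*(-691/5) = -115*(-691/5) = 15893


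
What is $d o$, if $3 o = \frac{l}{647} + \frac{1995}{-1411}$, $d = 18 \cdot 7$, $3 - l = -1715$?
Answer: $\frac{47599986}{912917} \approx 52.141$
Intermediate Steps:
$l = 1718$ ($l = 3 - -1715 = 3 + 1715 = 1718$)
$d = 126$
$o = \frac{1133333}{2738751}$ ($o = \frac{\frac{1718}{647} + \frac{1995}{-1411}}{3} = \frac{1718 \cdot \frac{1}{647} + 1995 \left(- \frac{1}{1411}\right)}{3} = \frac{\frac{1718}{647} - \frac{1995}{1411}}{3} = \frac{1}{3} \cdot \frac{1133333}{912917} = \frac{1133333}{2738751} \approx 0.41381$)
$d o = 126 \cdot \frac{1133333}{2738751} = \frac{47599986}{912917}$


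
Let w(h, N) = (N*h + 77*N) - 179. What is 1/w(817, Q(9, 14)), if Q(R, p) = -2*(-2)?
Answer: 1/3397 ≈ 0.00029438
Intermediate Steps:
Q(R, p) = 4
w(h, N) = -179 + 77*N + N*h (w(h, N) = (77*N + N*h) - 179 = -179 + 77*N + N*h)
1/w(817, Q(9, 14)) = 1/(-179 + 77*4 + 4*817) = 1/(-179 + 308 + 3268) = 1/3397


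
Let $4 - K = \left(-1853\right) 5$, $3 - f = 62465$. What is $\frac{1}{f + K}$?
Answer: $- \frac{1}{53193} \approx -1.8799 \cdot 10^{-5}$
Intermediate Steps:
$f = -62462$ ($f = 3 - 62465 = -62462$)
$K = 9269$ ($K = 4 - \left(-1853\right) 5 = 4 - -9265 = 4 + 9265 = 9269$)
$\frac{1}{f + K} = \frac{1}{-62462 + 9269} = \frac{1}{-53193} = - \frac{1}{53193}$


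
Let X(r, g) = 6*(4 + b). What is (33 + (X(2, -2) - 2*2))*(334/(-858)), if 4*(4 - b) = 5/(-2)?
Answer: -53941/1716 ≈ -31.434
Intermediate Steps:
b = 37/8 (b = 4 - 5/(4*(-2)) = 4 - 5*(-1)/(4*2) = 4 - 1/4*(-5/2) = 4 + 5/8 = 37/8 ≈ 4.6250)
X(r, g) = 207/4 (X(r, g) = 6*(4 + 37/8) = 6*(69/8) = 207/4)
(33 + (X(2, -2) - 2*2))*(334/(-858)) = (33 + (207/4 - 2*2))*(334/(-858)) = (33 + (207/4 - 4))*(334*(-1/858)) = (33 + 191/4)*(-167/429) = (323/4)*(-167/429) = -53941/1716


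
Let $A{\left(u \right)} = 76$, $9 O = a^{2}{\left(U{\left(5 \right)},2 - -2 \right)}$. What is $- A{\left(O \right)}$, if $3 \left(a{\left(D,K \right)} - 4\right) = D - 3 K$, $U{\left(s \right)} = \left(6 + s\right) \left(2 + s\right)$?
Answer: $-76$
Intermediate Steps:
$U{\left(s \right)} = \left(2 + s\right) \left(6 + s\right)$
$a{\left(D,K \right)} = 4 - K + \frac{D}{3}$ ($a{\left(D,K \right)} = 4 + \frac{D - 3 K}{3} = 4 + \left(- K + \frac{D}{3}\right) = 4 - K + \frac{D}{3}$)
$O = \frac{5929}{81}$ ($O = \frac{\left(4 - \left(2 - -2\right) + \frac{12 + 5^{2} + 8 \cdot 5}{3}\right)^{2}}{9} = \frac{\left(4 - \left(2 + 2\right) + \frac{12 + 25 + 40}{3}\right)^{2}}{9} = \frac{\left(4 - 4 + \frac{1}{3} \cdot 77\right)^{2}}{9} = \frac{\left(4 - 4 + \frac{77}{3}\right)^{2}}{9} = \frac{\left(\frac{77}{3}\right)^{2}}{9} = \frac{1}{9} \cdot \frac{5929}{9} = \frac{5929}{81} \approx 73.198$)
$- A{\left(O \right)} = \left(-1\right) 76 = -76$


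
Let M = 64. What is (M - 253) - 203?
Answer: -392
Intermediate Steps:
(M - 253) - 203 = (64 - 253) - 203 = -189 - 203 = -392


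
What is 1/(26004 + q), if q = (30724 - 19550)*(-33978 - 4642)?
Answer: -1/431513876 ≈ -2.3174e-9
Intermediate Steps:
q = -431539880 (q = 11174*(-38620) = -431539880)
1/(26004 + q) = 1/(26004 - 431539880) = 1/(-431513876) = -1/431513876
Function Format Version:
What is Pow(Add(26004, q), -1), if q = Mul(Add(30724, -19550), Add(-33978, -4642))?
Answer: Rational(-1, 431513876) ≈ -2.3174e-9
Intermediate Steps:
q = -431539880 (q = Mul(11174, -38620) = -431539880)
Pow(Add(26004, q), -1) = Pow(Add(26004, -431539880), -1) = Pow(-431513876, -1) = Rational(-1, 431513876)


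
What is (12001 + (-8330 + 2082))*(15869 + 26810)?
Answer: 245532287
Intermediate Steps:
(12001 + (-8330 + 2082))*(15869 + 26810) = (12001 - 6248)*42679 = 5753*42679 = 245532287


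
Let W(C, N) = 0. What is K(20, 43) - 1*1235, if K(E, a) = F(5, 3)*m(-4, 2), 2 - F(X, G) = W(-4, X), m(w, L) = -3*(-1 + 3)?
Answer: -1247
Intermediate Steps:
m(w, L) = -6 (m(w, L) = -3*2 = -6)
F(X, G) = 2 (F(X, G) = 2 - 1*0 = 2 + 0 = 2)
K(E, a) = -12 (K(E, a) = 2*(-6) = -12)
K(20, 43) - 1*1235 = -12 - 1*1235 = -12 - 1235 = -1247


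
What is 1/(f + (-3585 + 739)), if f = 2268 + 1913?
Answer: 1/1335 ≈ 0.00074906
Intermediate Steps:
f = 4181
1/(f + (-3585 + 739)) = 1/(4181 + (-3585 + 739)) = 1/(4181 - 2846) = 1/1335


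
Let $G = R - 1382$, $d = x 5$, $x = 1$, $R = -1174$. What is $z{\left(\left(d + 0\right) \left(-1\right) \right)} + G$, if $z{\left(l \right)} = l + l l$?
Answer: $-2536$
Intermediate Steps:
$d = 5$ ($d = 1 \cdot 5 = 5$)
$z{\left(l \right)} = l + l^{2}$
$G = -2556$ ($G = -1174 - 1382 = -2556$)
$z{\left(\left(d + 0\right) \left(-1\right) \right)} + G = \left(5 + 0\right) \left(-1\right) \left(1 + \left(5 + 0\right) \left(-1\right)\right) - 2556 = 5 \left(-1\right) \left(1 + 5 \left(-1\right)\right) - 2556 = - 5 \left(1 - 5\right) - 2556 = \left(-5\right) \left(-4\right) - 2556 = 20 - 2556 = -2536$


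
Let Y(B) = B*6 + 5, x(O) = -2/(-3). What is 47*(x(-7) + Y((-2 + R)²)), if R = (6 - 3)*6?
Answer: 217375/3 ≈ 72458.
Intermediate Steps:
x(O) = ⅔ (x(O) = -2*(-⅓) = ⅔)
R = 18 (R = 3*6 = 18)
Y(B) = 5 + 6*B (Y(B) = 6*B + 5 = 5 + 6*B)
47*(x(-7) + Y((-2 + R)²)) = 47*(⅔ + (5 + 6*(-2 + 18)²)) = 47*(⅔ + (5 + 6*16²)) = 47*(⅔ + (5 + 6*256)) = 47*(⅔ + (5 + 1536)) = 47*(⅔ + 1541) = 47*(4625/3) = 217375/3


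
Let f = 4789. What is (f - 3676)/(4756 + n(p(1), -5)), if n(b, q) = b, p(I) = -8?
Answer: 1113/4748 ≈ 0.23441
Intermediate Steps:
(f - 3676)/(4756 + n(p(1), -5)) = (4789 - 3676)/(4756 - 8) = 1113/4748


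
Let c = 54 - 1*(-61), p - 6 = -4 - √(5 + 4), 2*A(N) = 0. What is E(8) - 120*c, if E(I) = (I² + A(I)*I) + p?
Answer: -13737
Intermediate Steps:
A(N) = 0 (A(N) = (½)*0 = 0)
p = -1 (p = 6 + (-4 - √(5 + 4)) = 6 + (-4 - √9) = 6 + (-4 - 1*3) = 6 + (-4 - 3) = 6 - 7 = -1)
c = 115 (c = 54 + 61 = 115)
E(I) = -1 + I² (E(I) = (I² + 0*I) - 1 = (I² + 0) - 1 = I² - 1 = -1 + I²)
E(8) - 120*c = (-1 + 8²) - 120*115 = (-1 + 64) - 13800 = 63 - 13800 = -13737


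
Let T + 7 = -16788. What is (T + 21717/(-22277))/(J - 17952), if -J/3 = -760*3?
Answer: 93540983/61885506 ≈ 1.5115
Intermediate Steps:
J = 6840 (J = -(-2280)*3 = -3*(-2280) = 6840)
T = -16795 (T = -7 - 16788 = -16795)
(T + 21717/(-22277))/(J - 17952) = (-16795 + 21717/(-22277))/(6840 - 17952) = (-16795 + 21717*(-1/22277))/(-11112) = (-16795 - 21717/22277)*(-1/11112) = -374163932/22277*(-1/11112) = 93540983/61885506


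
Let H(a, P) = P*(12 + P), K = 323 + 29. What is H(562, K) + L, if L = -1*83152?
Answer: 44976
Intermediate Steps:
K = 352
L = -83152
H(562, K) + L = 352*(12 + 352) - 83152 = 352*364 - 83152 = 128128 - 83152 = 44976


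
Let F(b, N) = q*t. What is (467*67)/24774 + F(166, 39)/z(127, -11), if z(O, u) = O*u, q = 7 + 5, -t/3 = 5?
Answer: 48170053/34609278 ≈ 1.3918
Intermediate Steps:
t = -15 (t = -3*5 = -15)
q = 12
F(b, N) = -180 (F(b, N) = 12*(-15) = -180)
(467*67)/24774 + F(166, 39)/z(127, -11) = (467*67)/24774 - 180/(127*(-11)) = 31289*(1/24774) - 180/(-1397) = 31289/24774 - 180*(-1/1397) = 31289/24774 + 180/1397 = 48170053/34609278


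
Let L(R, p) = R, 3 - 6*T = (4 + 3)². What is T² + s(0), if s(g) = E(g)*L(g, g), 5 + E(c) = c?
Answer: 529/9 ≈ 58.778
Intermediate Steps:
T = -23/3 (T = ½ - (4 + 3)²/6 = ½ - ⅙*7² = ½ - ⅙*49 = ½ - 49/6 = -23/3 ≈ -7.6667)
E(c) = -5 + c
s(g) = g*(-5 + g) (s(g) = (-5 + g)*g = g*(-5 + g))
T² + s(0) = (-23/3)² + 0*(-5 + 0) = 529/9 + 0*(-5) = 529/9 + 0 = 529/9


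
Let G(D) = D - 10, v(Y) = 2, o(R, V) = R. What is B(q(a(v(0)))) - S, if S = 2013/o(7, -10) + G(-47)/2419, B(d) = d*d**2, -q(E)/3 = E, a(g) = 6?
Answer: -103622304/16933 ≈ -6119.5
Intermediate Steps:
q(E) = -3*E
G(D) = -10 + D
B(d) = d**3
S = 4869048/16933 (S = 2013/7 + (-10 - 47)/2419 = 2013*(1/7) - 57*1/2419 = 2013/7 - 57/2419 = 4869048/16933 ≈ 287.55)
B(q(a(v(0)))) - S = (-3*6)**3 - 1*4869048/16933 = (-18)**3 - 4869048/16933 = -5832 - 4869048/16933 = -103622304/16933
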